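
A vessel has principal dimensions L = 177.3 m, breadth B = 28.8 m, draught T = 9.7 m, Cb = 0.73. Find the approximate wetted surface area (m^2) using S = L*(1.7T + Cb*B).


Formula: S = 1.7*L*T + V/T with V = Cb*L*B*T, i.e. S = L * (1.7*T + Cb*B)
Step 1 — 1.7*T = 1.7 * 9.7 = 16.49 m
Step 2 — Cb*B = 0.73 * 28.8 = 21.024 m
Step 3 — 1.7*T + Cb*B = 16.49 + 21.024 = 37.514 m
Step 4 — S = 177.3 * 37.514 ≈ 6651.2 m^2 (5 s.f.)

6651.2 m^2


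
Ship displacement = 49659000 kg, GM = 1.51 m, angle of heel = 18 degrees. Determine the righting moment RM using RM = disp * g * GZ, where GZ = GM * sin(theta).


Formula: GZ = GM * sin(theta); RM = disp * g * GZ
Step 1 — GZ = 1.51 * sin(18°) = 1.51 * 0.309017 = 0.466616 m
Step 2 — RM = 49659000 * 9.81 * 0.466616 ≈ 227310000 N·m (5 s.f.)

227310000 N·m


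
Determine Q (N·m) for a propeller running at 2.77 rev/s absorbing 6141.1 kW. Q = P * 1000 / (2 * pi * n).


Formula: Q = P_W / (2 * pi * n)
Step 1 — P_W = 6141.1 kW * 1000 = 6141100.0 W
Step 2 — 2 * pi * n = 2 * pi * 2.77 = 17.404423
Step 3 — Q = 6141100.0 / 17.404423 ≈ 352850 N·m (5 s.f.)

352850 N·m


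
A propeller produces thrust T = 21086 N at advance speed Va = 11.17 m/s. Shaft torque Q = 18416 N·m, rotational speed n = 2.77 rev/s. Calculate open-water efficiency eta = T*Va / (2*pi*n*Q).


Formula: eta = T * Va / (2 * pi * n * Q)
Step 1 — numerator = T * Va = 21086 * 11.17 = 235530.62
Step 2 — 2 * pi * n = 2 * pi * 2.77 = 17.404423
Step 3 — denominator = 17.404423 * 18416 = 320519.85
Step 4 — eta = 235530.62 / 320519.85 ≈ 0.73484 (5 s.f.)

0.73484


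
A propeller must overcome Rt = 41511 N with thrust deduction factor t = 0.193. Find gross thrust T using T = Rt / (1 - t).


Formula: T = Rt / (1 - t)
Step 1 — (1 - t) = 1 - 0.193 = 0.807
Step 2 — T = 41511 / 0.807 ≈ 51439 N (5 s.f.)

51439 N


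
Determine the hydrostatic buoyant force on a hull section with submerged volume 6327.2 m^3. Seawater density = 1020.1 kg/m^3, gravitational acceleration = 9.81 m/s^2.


Formula: Fb = rho * g * V
Substituting: Fb = 1020.1 * 9.81 * 6327.2
Intermediate: 1020.1 * 9.81 = 10007.181
Result: Fb = 10007.181 * 6327.2 ≈ 63317000 N (5 s.f.)

63317000 N


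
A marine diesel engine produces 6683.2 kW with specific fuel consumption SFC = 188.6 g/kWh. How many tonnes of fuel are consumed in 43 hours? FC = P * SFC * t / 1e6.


Formula: FC (tonnes) = P * SFC * t / 1,000,000
Step 1 — P * SFC * t = 6683.2 * 188.6 * 43 = 54199415.36 g
Step 2 — FC (tonnes) = 54199415.36 / 1,000,000 ≈ 54.199 tonnes (5 s.f.)

54.199 tonnes


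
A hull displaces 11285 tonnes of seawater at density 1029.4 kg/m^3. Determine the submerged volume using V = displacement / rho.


Formula: V = mass / rho
Step 1 — convert tonnes to kg: 11285 t * 1000 = 11285000 kg
Step 2 — V = 11285000 / 1029.4 ≈ 10963 m^3 (5 s.f.)

10963 m^3


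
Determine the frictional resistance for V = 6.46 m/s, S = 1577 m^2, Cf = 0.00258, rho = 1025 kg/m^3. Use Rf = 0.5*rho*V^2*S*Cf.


Formula: Rf = 0.5 * rho * V^2 * S * Cf
Step 1 — V^2 = 6.46^2 = 41.7316
Step 2 — 0.5 * rho * V^2 = 0.5 * 1025 * 41.7316 = 21387.445
Step 3 — Rf = 21387.445 * 1577 * 0.00258 ≈ 87018 N (5 s.f.)

87018 N


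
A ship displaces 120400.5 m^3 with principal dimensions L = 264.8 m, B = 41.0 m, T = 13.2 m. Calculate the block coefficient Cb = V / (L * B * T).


Formula: Cb = V / (L * B * T)
Step 1 — L * B * T = 264.8 * 41.0 * 13.2 = 143309.76 m^3
Step 2 — Cb = 120400.5 / 143309.76 ≈ 0.84014 (5 s.f.)

0.84014


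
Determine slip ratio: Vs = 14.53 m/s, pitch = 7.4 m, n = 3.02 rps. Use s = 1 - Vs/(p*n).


Formula: s = 1 - Vs / (p * n)
Step 1 — p * n = 7.4 * 3.02 = 22.348
Step 2 — Vs / (p*n) = 14.53 / 22.348 = 0.65017 (6 d.p.)
Step 3 — s = 1 - 0.65017 = 0.34983

0.34983


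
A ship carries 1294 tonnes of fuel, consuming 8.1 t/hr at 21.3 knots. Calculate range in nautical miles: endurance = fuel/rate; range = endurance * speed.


Formula: endurance = fuel / rate; range = endurance * speed
Step 1 — endurance = 1294 / 8.1 = 159.7531 hours
Step 2 — range = 159.7531 * 21.3 ≈ 3402.7 nautical miles (5 s.f.)

3402.7 NM


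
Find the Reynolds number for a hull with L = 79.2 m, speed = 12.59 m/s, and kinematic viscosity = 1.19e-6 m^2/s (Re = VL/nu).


Formula: Re = V * L / nu
Step 1 — V * L = 12.59 * 79.2 = 997.128 m^2/s
Step 2 — Re = 997.128 / 1.19e-6 = 8.38e+08

8.38e+08


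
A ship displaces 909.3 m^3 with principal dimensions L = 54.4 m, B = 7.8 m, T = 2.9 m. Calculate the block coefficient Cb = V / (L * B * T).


Formula: Cb = V / (L * B * T)
Step 1 — L * B * T = 54.4 * 7.8 * 2.9 = 1230.528 m^3
Step 2 — Cb = 909.3 / 1230.528 ≈ 0.73895 (5 s.f.)

0.73895


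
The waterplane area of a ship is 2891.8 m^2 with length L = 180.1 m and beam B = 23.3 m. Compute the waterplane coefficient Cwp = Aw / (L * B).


Formula: Cwp = Aw / (L * B)
Step 1 — L * B = 180.1 * 23.3 = 4196.33 m^2
Step 2 — Cwp = 2891.8 / 4196.33 ≈ 0.68913 (5 s.f.)

0.68913


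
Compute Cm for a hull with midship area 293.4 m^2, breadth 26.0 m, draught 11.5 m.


Formula: Cm = Am / (B * T)
Step 1 — B * T = 26.0 * 11.5 = 299.0 m^2
Step 2 — Cm = 293.4 / 299.0 ≈ 0.98127 (5 s.f.)

0.98127


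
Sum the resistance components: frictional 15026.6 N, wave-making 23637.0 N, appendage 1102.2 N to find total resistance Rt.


Formula: Rt = Rf + Rw + Ra
Substituting: Rt = 15026.6 + 23637.0 + 1102.2
Result: Rt = 39765.8 N

39765.8 N


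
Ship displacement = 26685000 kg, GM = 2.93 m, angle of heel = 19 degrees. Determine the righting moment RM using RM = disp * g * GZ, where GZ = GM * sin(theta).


Formula: GZ = GM * sin(theta); RM = disp * g * GZ
Step 1 — GZ = 2.93 * sin(19°) = 2.93 * 0.325568 = 0.953914 m
Step 2 — RM = 26685000 * 9.81 * 0.953914 ≈ 249720000 N·m (5 s.f.)

249720000 N·m


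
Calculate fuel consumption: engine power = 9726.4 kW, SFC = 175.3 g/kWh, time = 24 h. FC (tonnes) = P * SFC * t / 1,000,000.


Formula: FC (tonnes) = P * SFC * t / 1,000,000
Step 1 — P * SFC * t = 9726.4 * 175.3 * 24 = 40920910.08 g
Step 2 — FC (tonnes) = 40920910.08 / 1,000,000 ≈ 40.921 tonnes (5 s.f.)

40.921 tonnes


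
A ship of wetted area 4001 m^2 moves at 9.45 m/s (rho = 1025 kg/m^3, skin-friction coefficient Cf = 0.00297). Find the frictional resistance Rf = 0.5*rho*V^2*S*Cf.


Formula: Rf = 0.5 * rho * V^2 * S * Cf
Step 1 — V^2 = 9.45^2 = 89.3025
Step 2 — 0.5 * rho * V^2 = 0.5 * 1025 * 89.3025 = 45767.53125
Step 3 — Rf = 45767.53125 * 4001 * 0.00297 ≈ 543850 N (5 s.f.)

543850 N


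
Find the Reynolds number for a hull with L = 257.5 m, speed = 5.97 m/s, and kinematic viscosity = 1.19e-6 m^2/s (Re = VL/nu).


Formula: Re = V * L / nu
Step 1 — V * L = 5.97 * 257.5 = 1537.275 m^2/s
Step 2 — Re = 1537.275 / 1.19e-6 = 1.29e+09

1.29e+09


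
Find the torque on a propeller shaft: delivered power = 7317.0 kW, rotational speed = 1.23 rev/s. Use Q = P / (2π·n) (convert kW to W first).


Formula: Q = P_W / (2 * pi * n)
Step 1 — P_W = 7317.0 kW * 1000 = 7317000.0 W
Step 2 — 2 * pi * n = 2 * pi * 1.23 = 7.728318
Step 3 — Q = 7317000.0 / 7.728318 ≈ 946780 N·m (5 s.f.)

946780 N·m


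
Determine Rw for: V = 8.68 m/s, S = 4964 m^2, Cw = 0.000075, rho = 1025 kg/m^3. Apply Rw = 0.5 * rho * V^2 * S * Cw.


Formula: Rw = 0.5 * rho * V^2 * S * Cw
Step 1 — V^2 = 8.68^2 = 75.3424
Step 2 — 0.5 * rho * V^2 = 0.5 * 1025 * 75.3424 = 38612.98
Step 3 — Rw = 38612.98 * 4964 * 0.000075 ≈ 14376 N (5 s.f.)

14376 N


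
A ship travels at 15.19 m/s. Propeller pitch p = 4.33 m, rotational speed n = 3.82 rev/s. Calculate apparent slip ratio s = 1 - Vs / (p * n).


Formula: s = 1 - Vs / (p * n)
Step 1 — p * n = 4.33 * 3.82 = 16.5406
Step 2 — Vs / (p*n) = 15.19 / 16.5406 = 0.918346 (6 d.p.)
Step 3 — s = 1 - 0.918346 = 0.081654

0.081654


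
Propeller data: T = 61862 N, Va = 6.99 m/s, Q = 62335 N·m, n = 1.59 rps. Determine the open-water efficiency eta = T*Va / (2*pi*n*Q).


Formula: eta = T * Va / (2 * pi * n * Q)
Step 1 — numerator = T * Va = 61862 * 6.99 = 432415.38
Step 2 — 2 * pi * n = 2 * pi * 1.59 = 9.990265
Step 3 — denominator = 9.990265 * 62335 = 622743.17
Step 4 — eta = 432415.38 / 622743.17 ≈ 0.69437 (5 s.f.)

0.69437


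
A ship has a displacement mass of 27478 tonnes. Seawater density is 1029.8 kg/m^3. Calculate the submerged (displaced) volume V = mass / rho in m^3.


Formula: V = mass / rho
Step 1 — convert tonnes to kg: 27478 t * 1000 = 27478000 kg
Step 2 — V = 27478000 / 1029.8 ≈ 26683 m^3 (5 s.f.)

26683 m^3


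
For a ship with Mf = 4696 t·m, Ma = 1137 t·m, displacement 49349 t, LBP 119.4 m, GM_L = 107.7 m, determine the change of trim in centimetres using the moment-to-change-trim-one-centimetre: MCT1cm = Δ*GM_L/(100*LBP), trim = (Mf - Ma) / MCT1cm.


Formula: net trimming moment = Mf - Ma; MCT1cm = Δ*GM_L/(100*LBP); trim = net moment / MCT1cm
Step 1 — net trimming moment = 4696 - 1137 = 3559 t·m
Step 2 — MCT1cm = 49349 * 107.7 / (100 * 119.4) = 445.1329 t·m/cm
Step 3 — trim = 3559 / 445.1329 ≈ 7.9954 cm (5 s.f.)

7.9954 cm


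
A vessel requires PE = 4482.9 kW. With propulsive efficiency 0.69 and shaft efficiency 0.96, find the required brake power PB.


Formula: PB = PE / (eta_D * eta_S)
Step 1 — combined efficiency = eta_D * eta_S = 0.69 * 0.96 = 0.6624
Step 2 — PB = 4482.9 / 0.6624 ≈ 6767.7 kW (5 s.f.)

6767.7 kW


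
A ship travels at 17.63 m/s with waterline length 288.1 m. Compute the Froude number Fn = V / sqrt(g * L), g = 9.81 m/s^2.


Formula: Fn = V / sqrt(g * L)
Step 1 — g * L = 9.81 * 288.1 = 2826.261
Step 2 — sqrt(g * L) = sqrt(2826.261) = 53.16259
Step 3 — Fn = 17.63 / 53.16259 ≈ 0.33162 (5 s.f.)

0.33162


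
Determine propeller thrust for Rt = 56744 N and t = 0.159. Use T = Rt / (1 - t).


Formula: T = Rt / (1 - t)
Step 1 — (1 - t) = 1 - 0.159 = 0.841
Step 2 — T = 56744 / 0.841 ≈ 67472 N (5 s.f.)

67472 N


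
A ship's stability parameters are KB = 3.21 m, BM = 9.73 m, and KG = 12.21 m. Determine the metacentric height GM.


Formula: GM = KB + BM - KG
Step 1 — KM = KB + BM = 3.21 + 9.73 = 12.94 m
Step 2 — GM = KM - KG = 12.94 - 12.21 = 0.73 m

0.73 m


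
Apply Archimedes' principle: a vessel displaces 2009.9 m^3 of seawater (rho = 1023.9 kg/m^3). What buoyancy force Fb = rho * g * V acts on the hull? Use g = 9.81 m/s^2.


Formula: Fb = rho * g * V
Substituting: Fb = 1023.9 * 9.81 * 2009.9
Intermediate: 1023.9 * 9.81 = 10044.459
Result: Fb = 10044.459 * 2009.9 ≈ 20188000 N (5 s.f.)

20188000 N


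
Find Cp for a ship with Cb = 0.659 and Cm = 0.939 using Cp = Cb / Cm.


Formula: Cp = Cb / Cm
Substituting: Cp = 0.659 / 0.939
Result: Cp ≈ 0.70181 (5 s.f.)

0.70181


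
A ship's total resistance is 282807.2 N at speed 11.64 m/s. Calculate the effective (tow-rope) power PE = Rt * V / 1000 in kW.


Formula: PE = Rt * V / 1000 (kW)
Step 1 — PE (W) = 282807.2 * 11.64 = 3291875.808 W
Step 2 — PE (kW) = 3291875.808 / 1000 ≈ 3291.9 kW (5 s.f.)

3291.9 kW


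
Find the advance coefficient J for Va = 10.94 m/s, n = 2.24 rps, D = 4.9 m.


Formula: J = Va / (n * D)
Step 1 — n * D = 2.24 * 4.9 = 10.976
Step 2 — J = 10.94 / 10.976 ≈ 0.99672 (5 s.f.)

0.99672


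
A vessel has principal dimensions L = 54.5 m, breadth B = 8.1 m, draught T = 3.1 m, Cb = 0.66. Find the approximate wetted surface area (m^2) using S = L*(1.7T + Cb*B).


Formula: S = 1.7*L*T + V/T with V = Cb*L*B*T, i.e. S = L * (1.7*T + Cb*B)
Step 1 — 1.7*T = 1.7 * 3.1 = 5.27 m
Step 2 — Cb*B = 0.66 * 8.1 = 5.346 m
Step 3 — 1.7*T + Cb*B = 5.27 + 5.346 = 10.616 m
Step 4 — S = 54.5 * 10.616 ≈ 578.57 m^2 (5 s.f.)

578.57 m^2


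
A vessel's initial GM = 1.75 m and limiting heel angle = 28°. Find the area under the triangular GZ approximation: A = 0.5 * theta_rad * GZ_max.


Formula: GZ_max = GM * sin(theta); Area = 0.5 * theta_rad * GZ_max
Step 1 — GZ_max = 1.75 * sin(28°) = 1.75 * 0.469472 = 0.821576 m
Step 2 — theta_rad = 28 * pi/180 = 0.488692 rad
Step 3 — Area = 0.5 * 0.488692 * 0.821576 ≈ 0.20075 m·rad (5 s.f.)

0.20075 m·rad


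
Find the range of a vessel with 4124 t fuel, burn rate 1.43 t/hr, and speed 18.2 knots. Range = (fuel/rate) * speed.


Formula: endurance = fuel / rate; range = endurance * speed
Step 1 — endurance = 4124 / 1.43 = 2883.9161 hours
Step 2 — range = 2883.9161 * 18.2 ≈ 52487 nautical miles (5 s.f.)

52487 NM


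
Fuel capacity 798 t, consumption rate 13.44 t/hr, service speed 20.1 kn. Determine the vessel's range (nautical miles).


Formula: endurance = fuel / rate; range = endurance * speed
Step 1 — endurance = 798 / 13.44 = 59.375 hours
Step 2 — range = 59.375 * 20.1 ≈ 1193.4 nautical miles (5 s.f.)

1193.4 NM


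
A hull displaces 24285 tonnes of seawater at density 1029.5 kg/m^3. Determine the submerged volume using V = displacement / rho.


Formula: V = mass / rho
Step 1 — convert tonnes to kg: 24285 t * 1000 = 24285000 kg
Step 2 — V = 24285000 / 1029.5 ≈ 23589 m^3 (5 s.f.)

23589 m^3


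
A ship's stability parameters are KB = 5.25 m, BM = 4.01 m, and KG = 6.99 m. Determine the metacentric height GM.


Formula: GM = KB + BM - KG
Step 1 — KM = KB + BM = 5.25 + 4.01 = 9.26 m
Step 2 — GM = KM - KG = 9.26 - 6.99 = 2.27 m

2.27 m


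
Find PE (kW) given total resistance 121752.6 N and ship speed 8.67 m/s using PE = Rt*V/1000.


Formula: PE = Rt * V / 1000 (kW)
Step 1 — PE (W) = 121752.6 * 8.67 = 1055595.042 W
Step 2 — PE (kW) = 1055595.042 / 1000 ≈ 1055.6 kW (5 s.f.)

1055.6 kW


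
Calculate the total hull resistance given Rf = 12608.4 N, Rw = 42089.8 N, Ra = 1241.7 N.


Formula: Rt = Rf + Rw + Ra
Substituting: Rt = 12608.4 + 42089.8 + 1241.7
Result: Rt = 55939.9 N

55939.9 N


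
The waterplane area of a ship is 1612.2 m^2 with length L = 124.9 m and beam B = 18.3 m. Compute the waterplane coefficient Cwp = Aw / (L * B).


Formula: Cwp = Aw / (L * B)
Step 1 — L * B = 124.9 * 18.3 = 2285.67 m^2
Step 2 — Cwp = 1612.2 / 2285.67 ≈ 0.70535 (5 s.f.)

0.70535


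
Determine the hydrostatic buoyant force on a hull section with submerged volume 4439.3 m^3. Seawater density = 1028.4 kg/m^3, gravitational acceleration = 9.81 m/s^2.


Formula: Fb = rho * g * V
Substituting: Fb = 1028.4 * 9.81 * 4439.3
Intermediate: 1028.4 * 9.81 = 10088.604
Result: Fb = 10088.604 * 4439.3 ≈ 44786000 N (5 s.f.)

44786000 N


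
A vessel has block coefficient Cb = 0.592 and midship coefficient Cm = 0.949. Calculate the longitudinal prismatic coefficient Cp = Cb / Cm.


Formula: Cp = Cb / Cm
Substituting: Cp = 0.592 / 0.949
Result: Cp ≈ 0.62381 (5 s.f.)

0.62381


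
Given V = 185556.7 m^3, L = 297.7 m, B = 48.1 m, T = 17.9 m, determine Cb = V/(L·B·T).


Formula: Cb = V / (L * B * T)
Step 1 — L * B * T = 297.7 * 48.1 * 17.9 = 256316.723 m^3
Step 2 — Cb = 185556.7 / 256316.723 ≈ 0.72394 (5 s.f.)

0.72394


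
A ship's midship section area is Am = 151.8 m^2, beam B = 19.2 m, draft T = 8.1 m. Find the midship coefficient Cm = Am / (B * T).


Formula: Cm = Am / (B * T)
Step 1 — B * T = 19.2 * 8.1 = 155.52 m^2
Step 2 — Cm = 151.8 / 155.52 ≈ 0.97608 (5 s.f.)

0.97608


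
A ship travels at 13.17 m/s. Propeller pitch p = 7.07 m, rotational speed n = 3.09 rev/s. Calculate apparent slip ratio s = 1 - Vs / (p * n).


Formula: s = 1 - Vs / (p * n)
Step 1 — p * n = 7.07 * 3.09 = 21.8463
Step 2 — Vs / (p*n) = 13.17 / 21.8463 = 0.602848 (6 d.p.)
Step 3 — s = 1 - 0.602848 = 0.397152

0.397152


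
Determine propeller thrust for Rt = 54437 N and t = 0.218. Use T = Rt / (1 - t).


Formula: T = Rt / (1 - t)
Step 1 — (1 - t) = 1 - 0.218 = 0.782
Step 2 — T = 54437 / 0.782 ≈ 69613 N (5 s.f.)

69613 N


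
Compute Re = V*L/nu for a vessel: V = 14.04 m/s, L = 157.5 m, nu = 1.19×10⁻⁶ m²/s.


Formula: Re = V * L / nu
Step 1 — V * L = 14.04 * 157.5 = 2211.3 m^2/s
Step 2 — Re = 2211.3 / 1.19e-6 = 1.86e+09

1.86e+09


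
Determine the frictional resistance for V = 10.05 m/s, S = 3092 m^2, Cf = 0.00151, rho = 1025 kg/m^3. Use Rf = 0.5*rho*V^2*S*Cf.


Formula: Rf = 0.5 * rho * V^2 * S * Cf
Step 1 — V^2 = 10.05^2 = 101.0025
Step 2 — 0.5 * rho * V^2 = 0.5 * 1025 * 101.0025 = 51763.78125
Step 3 — Rf = 51763.78125 * 3092 * 0.00151 ≈ 241680 N (5 s.f.)

241680 N


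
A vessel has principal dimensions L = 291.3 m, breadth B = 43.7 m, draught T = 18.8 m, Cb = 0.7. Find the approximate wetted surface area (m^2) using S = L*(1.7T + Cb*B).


Formula: S = 1.7*L*T + V/T with V = Cb*L*B*T, i.e. S = L * (1.7*T + Cb*B)
Step 1 — 1.7*T = 1.7 * 18.8 = 31.96 m
Step 2 — Cb*B = 0.7 * 43.7 = 30.59 m
Step 3 — 1.7*T + Cb*B = 31.96 + 30.59 = 62.55 m
Step 4 — S = 291.3 * 62.55 ≈ 18221 m^2 (5 s.f.)

18221 m^2


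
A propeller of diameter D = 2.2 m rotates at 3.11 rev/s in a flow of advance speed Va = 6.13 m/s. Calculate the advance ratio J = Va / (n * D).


Formula: J = Va / (n * D)
Step 1 — n * D = 3.11 * 2.2 = 6.842
Step 2 — J = 6.13 / 6.842 ≈ 0.89594 (5 s.f.)

0.89594


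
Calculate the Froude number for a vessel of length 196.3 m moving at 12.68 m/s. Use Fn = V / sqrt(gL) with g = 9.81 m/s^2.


Formula: Fn = V / sqrt(g * L)
Step 1 — g * L = 9.81 * 196.3 = 1925.703
Step 2 — sqrt(g * L) = sqrt(1925.703) = 43.882833
Step 3 — Fn = 12.68 / 43.882833 ≈ 0.28895 (5 s.f.)

0.28895


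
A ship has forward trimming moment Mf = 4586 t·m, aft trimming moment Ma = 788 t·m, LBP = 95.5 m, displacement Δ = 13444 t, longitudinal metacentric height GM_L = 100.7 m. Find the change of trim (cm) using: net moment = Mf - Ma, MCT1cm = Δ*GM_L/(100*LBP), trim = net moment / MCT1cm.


Formula: net trimming moment = Mf - Ma; MCT1cm = Δ*GM_L/(100*LBP); trim = net moment / MCT1cm
Step 1 — net trimming moment = 4586 - 788 = 3798 t·m
Step 2 — MCT1cm = 13444 * 100.7 / (100 * 95.5) = 141.7603 t·m/cm
Step 3 — trim = 3798 / 141.7603 ≈ 26.792 cm (5 s.f.)

26.792 cm


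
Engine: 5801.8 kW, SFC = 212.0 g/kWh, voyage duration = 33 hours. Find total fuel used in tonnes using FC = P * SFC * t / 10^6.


Formula: FC (tonnes) = P * SFC * t / 1,000,000
Step 1 — P * SFC * t = 5801.8 * 212.0 * 33 = 40589392.8 g
Step 2 — FC (tonnes) = 40589392.8 / 1,000,000 ≈ 40.589 tonnes (5 s.f.)

40.589 tonnes


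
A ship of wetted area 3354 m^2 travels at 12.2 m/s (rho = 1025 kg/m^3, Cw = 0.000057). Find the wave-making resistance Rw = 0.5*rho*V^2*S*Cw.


Formula: Rw = 0.5 * rho * V^2 * S * Cw
Step 1 — V^2 = 12.2^2 = 148.84
Step 2 — 0.5 * rho * V^2 = 0.5 * 1025 * 148.84 = 76280.5
Step 3 — Rw = 76280.5 * 3354 * 0.000057 ≈ 14583 N (5 s.f.)

14583 N


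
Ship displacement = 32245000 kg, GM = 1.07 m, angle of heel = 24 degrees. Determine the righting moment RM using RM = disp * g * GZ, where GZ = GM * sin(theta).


Formula: GZ = GM * sin(theta); RM = disp * g * GZ
Step 1 — GZ = 1.07 * sin(24°) = 1.07 * 0.406737 = 0.435209 m
Step 2 — RM = 32245000 * 9.81 * 0.435209 ≈ 137670000 N·m (5 s.f.)

137670000 N·m


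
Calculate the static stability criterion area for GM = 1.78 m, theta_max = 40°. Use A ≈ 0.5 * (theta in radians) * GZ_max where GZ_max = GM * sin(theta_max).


Formula: GZ_max = GM * sin(theta); Area = 0.5 * theta_rad * GZ_max
Step 1 — GZ_max = 1.78 * sin(40°) = 1.78 * 0.642788 = 1.144163 m
Step 2 — theta_rad = 40 * pi/180 = 0.698132 rad
Step 3 — Area = 0.5 * 0.698132 * 1.144163 ≈ 0.39939 m·rad (5 s.f.)

0.39939 m·rad


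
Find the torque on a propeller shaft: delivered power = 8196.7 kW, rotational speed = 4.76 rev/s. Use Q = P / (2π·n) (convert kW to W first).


Formula: Q = P_W / (2 * pi * n)
Step 1 — P_W = 8196.7 kW * 1000 = 8196700.0 W
Step 2 — 2 * pi * n = 2 * pi * 4.76 = 29.907962
Step 3 — Q = 8196700.0 / 29.907962 ≈ 274060 N·m (5 s.f.)

274060 N·m


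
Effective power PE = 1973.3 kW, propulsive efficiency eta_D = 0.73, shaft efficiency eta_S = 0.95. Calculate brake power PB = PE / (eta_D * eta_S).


Formula: PB = PE / (eta_D * eta_S)
Step 1 — combined efficiency = eta_D * eta_S = 0.73 * 0.95 = 0.6935
Step 2 — PB = 1973.3 / 0.6935 ≈ 2845.4 kW (5 s.f.)

2845.4 kW


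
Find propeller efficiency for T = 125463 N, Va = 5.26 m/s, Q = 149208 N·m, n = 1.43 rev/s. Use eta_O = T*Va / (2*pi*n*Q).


Formula: eta = T * Va / (2 * pi * n * Q)
Step 1 — numerator = T * Va = 125463 * 5.26 = 659935.38
Step 2 — 2 * pi * n = 2 * pi * 1.43 = 8.984955
Step 3 — denominator = 8.984955 * 149208 = 1340627.17
Step 4 — eta = 659935.38 / 1340627.17 ≈ 0.49226 (5 s.f.)

0.49226


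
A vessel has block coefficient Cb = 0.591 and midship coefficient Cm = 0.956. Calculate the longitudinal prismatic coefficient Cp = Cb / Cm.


Formula: Cp = Cb / Cm
Substituting: Cp = 0.591 / 0.956
Result: Cp ≈ 0.61820 (5 s.f.)

0.61820


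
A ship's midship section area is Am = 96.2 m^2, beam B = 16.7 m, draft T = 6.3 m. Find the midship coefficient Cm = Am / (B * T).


Formula: Cm = Am / (B * T)
Step 1 — B * T = 16.7 * 6.3 = 105.21 m^2
Step 2 — Cm = 96.2 / 105.21 ≈ 0.91436 (5 s.f.)

0.91436


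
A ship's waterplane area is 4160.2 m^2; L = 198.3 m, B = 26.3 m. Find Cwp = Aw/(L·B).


Formula: Cwp = Aw / (L * B)
Step 1 — L * B = 198.3 * 26.3 = 5215.29 m^2
Step 2 — Cwp = 4160.2 / 5215.29 ≈ 0.79769 (5 s.f.)

0.79769


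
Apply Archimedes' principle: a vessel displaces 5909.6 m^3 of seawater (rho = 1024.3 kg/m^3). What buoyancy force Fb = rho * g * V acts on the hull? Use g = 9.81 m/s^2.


Formula: Fb = rho * g * V
Substituting: Fb = 1024.3 * 9.81 * 5909.6
Intermediate: 1024.3 * 9.81 = 10048.383
Result: Fb = 10048.383 * 5909.6 ≈ 59382000 N (5 s.f.)

59382000 N


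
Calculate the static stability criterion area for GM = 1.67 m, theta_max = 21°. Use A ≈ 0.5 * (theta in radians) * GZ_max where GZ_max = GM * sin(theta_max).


Formula: GZ_max = GM * sin(theta); Area = 0.5 * theta_rad * GZ_max
Step 1 — GZ_max = 1.67 * sin(21°) = 1.67 * 0.358368 = 0.598475 m
Step 2 — theta_rad = 21 * pi/180 = 0.366519 rad
Step 3 — Area = 0.5 * 0.366519 * 0.598475 ≈ 0.10968 m·rad (5 s.f.)

0.10968 m·rad


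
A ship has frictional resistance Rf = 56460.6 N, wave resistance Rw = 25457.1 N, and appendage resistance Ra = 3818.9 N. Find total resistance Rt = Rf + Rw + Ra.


Formula: Rt = Rf + Rw + Ra
Substituting: Rt = 56460.6 + 25457.1 + 3818.9
Result: Rt = 85736.6 N

85736.6 N


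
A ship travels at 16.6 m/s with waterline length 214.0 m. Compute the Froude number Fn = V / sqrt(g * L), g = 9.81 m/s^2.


Formula: Fn = V / sqrt(g * L)
Step 1 — g * L = 9.81 * 214.0 = 2099.34
Step 2 — sqrt(g * L) = sqrt(2099.34) = 45.818555
Step 3 — Fn = 16.6 / 45.818555 ≈ 0.36230 (5 s.f.)

0.36230


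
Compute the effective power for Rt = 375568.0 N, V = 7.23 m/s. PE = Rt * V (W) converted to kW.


Formula: PE = Rt * V / 1000 (kW)
Step 1 — PE (W) = 375568.0 * 7.23 = 2715356.64 W
Step 2 — PE (kW) = 2715356.64 / 1000 ≈ 2715.4 kW (5 s.f.)

2715.4 kW


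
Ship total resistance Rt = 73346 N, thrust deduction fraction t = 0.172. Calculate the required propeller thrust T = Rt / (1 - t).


Formula: T = Rt / (1 - t)
Step 1 — (1 - t) = 1 - 0.172 = 0.828
Step 2 — T = 73346 / 0.828 ≈ 88582 N (5 s.f.)

88582 N


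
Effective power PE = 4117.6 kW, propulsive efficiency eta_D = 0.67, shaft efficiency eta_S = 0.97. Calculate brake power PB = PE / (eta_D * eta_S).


Formula: PB = PE / (eta_D * eta_S)
Step 1 — combined efficiency = eta_D * eta_S = 0.67 * 0.97 = 0.6499
Step 2 — PB = 4117.6 / 0.6499 ≈ 6335.7 kW (5 s.f.)

6335.7 kW


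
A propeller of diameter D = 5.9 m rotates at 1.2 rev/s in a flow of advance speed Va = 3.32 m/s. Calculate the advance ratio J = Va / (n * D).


Formula: J = Va / (n * D)
Step 1 — n * D = 1.2 * 5.9 = 7.08
Step 2 — J = 3.32 / 7.08 ≈ 0.46893 (5 s.f.)

0.46893


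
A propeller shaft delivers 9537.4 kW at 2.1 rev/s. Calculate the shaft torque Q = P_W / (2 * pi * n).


Formula: Q = P_W / (2 * pi * n)
Step 1 — P_W = 9537.4 kW * 1000 = 9537400.0 W
Step 2 — 2 * pi * n = 2 * pi * 2.1 = 13.194689
Step 3 — Q = 9537400.0 / 13.194689 ≈ 722820 N·m (5 s.f.)

722820 N·m


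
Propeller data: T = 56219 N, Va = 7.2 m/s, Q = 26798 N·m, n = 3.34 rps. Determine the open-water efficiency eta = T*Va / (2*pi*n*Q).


Formula: eta = T * Va / (2 * pi * n * Q)
Step 1 — numerator = T * Va = 56219 * 7.2 = 404776.8
Step 2 — 2 * pi * n = 2 * pi * 3.34 = 20.985839
Step 3 — denominator = 20.985839 * 26798 = 562378.51
Step 4 — eta = 404776.8 / 562378.51 ≈ 0.71976 (5 s.f.)

0.71976


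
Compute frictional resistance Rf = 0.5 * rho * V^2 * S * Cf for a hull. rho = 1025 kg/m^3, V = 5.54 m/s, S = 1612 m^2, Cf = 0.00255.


Formula: Rf = 0.5 * rho * V^2 * S * Cf
Step 1 — V^2 = 5.54^2 = 30.6916
Step 2 — 0.5 * rho * V^2 = 0.5 * 1025 * 30.6916 = 15729.445
Step 3 — Rf = 15729.445 * 1612 * 0.00255 ≈ 64657 N (5 s.f.)

64657 N


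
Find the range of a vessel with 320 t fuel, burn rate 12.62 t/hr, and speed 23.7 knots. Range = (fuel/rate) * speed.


Formula: endurance = fuel / rate; range = endurance * speed
Step 1 — endurance = 320 / 12.62 = 25.3566 hours
Step 2 — range = 25.3566 * 23.7 ≈ 600.95 nautical miles (5 s.f.)

600.95 NM


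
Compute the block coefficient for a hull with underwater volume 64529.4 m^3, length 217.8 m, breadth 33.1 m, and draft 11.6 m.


Formula: Cb = V / (L * B * T)
Step 1 — L * B * T = 217.8 * 33.1 * 11.6 = 83626.488 m^3
Step 2 — Cb = 64529.4 / 83626.488 ≈ 0.77164 (5 s.f.)

0.77164


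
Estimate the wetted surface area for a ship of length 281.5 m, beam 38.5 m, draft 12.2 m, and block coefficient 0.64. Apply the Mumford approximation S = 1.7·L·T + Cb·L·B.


Formula: S = 1.7*L*T + V/T with V = Cb*L*B*T, i.e. S = L * (1.7*T + Cb*B)
Step 1 — 1.7*T = 1.7 * 12.2 = 20.74 m
Step 2 — Cb*B = 0.64 * 38.5 = 24.64 m
Step 3 — 1.7*T + Cb*B = 20.74 + 24.64 = 45.38 m
Step 4 — S = 281.5 * 45.38 ≈ 12774 m^2 (5 s.f.)

12774 m^2


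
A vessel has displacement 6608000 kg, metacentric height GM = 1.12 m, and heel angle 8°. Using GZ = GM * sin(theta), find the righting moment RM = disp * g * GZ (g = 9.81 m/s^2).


Formula: GZ = GM * sin(theta); RM = disp * g * GZ
Step 1 — GZ = 1.12 * sin(8°) = 1.12 * 0.139173 = 0.155874 m
Step 2 — RM = 6608000 * 9.81 * 0.155874 ≈ 10104000 N·m (5 s.f.)

10104000 N·m


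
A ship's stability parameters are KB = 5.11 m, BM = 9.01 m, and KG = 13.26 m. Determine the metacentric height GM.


Formula: GM = KB + BM - KG
Step 1 — KM = KB + BM = 5.11 + 9.01 = 14.12 m
Step 2 — GM = KM - KG = 14.12 - 13.26 = 0.86 m

0.86 m


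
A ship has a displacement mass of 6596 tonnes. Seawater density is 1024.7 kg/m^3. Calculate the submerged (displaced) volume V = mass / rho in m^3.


Formula: V = mass / rho
Step 1 — convert tonnes to kg: 6596 t * 1000 = 6596000 kg
Step 2 — V = 6596000 / 1024.7 ≈ 6437.0 m^3 (5 s.f.)

6437.0 m^3


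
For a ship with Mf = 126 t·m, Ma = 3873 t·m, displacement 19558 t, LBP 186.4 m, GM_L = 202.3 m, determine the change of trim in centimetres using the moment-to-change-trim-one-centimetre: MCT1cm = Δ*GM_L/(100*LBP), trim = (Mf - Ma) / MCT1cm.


Formula: net trimming moment = Mf - Ma; MCT1cm = Δ*GM_L/(100*LBP); trim = net moment / MCT1cm
Step 1 — net trimming moment = 126 - 3873 = -3747 t·m
Step 2 — MCT1cm = 19558 * 202.3 / (100 * 186.4) = 212.2631 t·m/cm
Step 3 — trim = -3747 / 212.2631 ≈ -17.653 cm (5 s.f.)

-17.653 cm


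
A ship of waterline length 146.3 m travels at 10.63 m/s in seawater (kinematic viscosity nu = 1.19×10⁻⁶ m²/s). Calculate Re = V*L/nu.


Formula: Re = V * L / nu
Step 1 — V * L = 10.63 * 146.3 = 1555.169 m^2/s
Step 2 — Re = 1555.169 / 1.19e-6 = 1.31e+09

1.31e+09


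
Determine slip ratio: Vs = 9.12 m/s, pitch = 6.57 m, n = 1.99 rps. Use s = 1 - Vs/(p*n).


Formula: s = 1 - Vs / (p * n)
Step 1 — p * n = 6.57 * 1.99 = 13.0743
Step 2 — Vs / (p*n) = 9.12 / 13.0743 = 0.697552 (6 d.p.)
Step 3 — s = 1 - 0.697552 = 0.302448

0.302448


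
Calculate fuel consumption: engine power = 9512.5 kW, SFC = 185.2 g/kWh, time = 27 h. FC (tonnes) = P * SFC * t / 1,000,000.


Formula: FC (tonnes) = P * SFC * t / 1,000,000
Step 1 — P * SFC * t = 9512.5 * 185.2 * 27 = 47566305.0 g
Step 2 — FC (tonnes) = 47566305.0 / 1,000,000 ≈ 47.566 tonnes (5 s.f.)

47.566 tonnes


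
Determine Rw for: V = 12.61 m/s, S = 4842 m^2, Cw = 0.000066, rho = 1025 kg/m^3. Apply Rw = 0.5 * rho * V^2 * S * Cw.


Formula: Rw = 0.5 * rho * V^2 * S * Cw
Step 1 — V^2 = 12.61^2 = 159.0121
Step 2 — 0.5 * rho * V^2 = 0.5 * 1025 * 159.0121 = 81493.70125
Step 3 — Rw = 81493.70125 * 4842 * 0.000066 ≈ 26043 N (5 s.f.)

26043 N


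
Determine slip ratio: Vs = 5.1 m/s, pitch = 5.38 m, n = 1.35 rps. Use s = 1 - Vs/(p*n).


Formula: s = 1 - Vs / (p * n)
Step 1 — p * n = 5.38 * 1.35 = 7.263
Step 2 — Vs / (p*n) = 5.1 / 7.263 = 0.702189 (6 d.p.)
Step 3 — s = 1 - 0.702189 = 0.297811

0.297811


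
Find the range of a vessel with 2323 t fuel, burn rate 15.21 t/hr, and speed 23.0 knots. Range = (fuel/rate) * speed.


Formula: endurance = fuel / rate; range = endurance * speed
Step 1 — endurance = 2323 / 15.21 = 152.7285 hours
Step 2 — range = 152.7285 * 23.0 ≈ 3512.8 nautical miles (5 s.f.)

3512.8 NM


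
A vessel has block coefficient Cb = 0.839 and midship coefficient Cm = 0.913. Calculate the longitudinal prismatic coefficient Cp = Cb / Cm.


Formula: Cp = Cb / Cm
Substituting: Cp = 0.839 / 0.913
Result: Cp ≈ 0.91895 (5 s.f.)

0.91895


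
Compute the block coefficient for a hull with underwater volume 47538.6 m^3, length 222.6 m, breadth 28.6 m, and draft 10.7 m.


Formula: Cb = V / (L * B * T)
Step 1 — L * B * T = 222.6 * 28.6 * 10.7 = 68120.052 m^3
Step 2 — Cb = 47538.6 / 68120.052 ≈ 0.69786 (5 s.f.)

0.69786


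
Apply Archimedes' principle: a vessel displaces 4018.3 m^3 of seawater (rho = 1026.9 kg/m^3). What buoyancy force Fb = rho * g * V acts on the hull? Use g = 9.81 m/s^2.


Formula: Fb = rho * g * V
Substituting: Fb = 1026.9 * 9.81 * 4018.3
Intermediate: 1026.9 * 9.81 = 10073.889
Result: Fb = 10073.889 * 4018.3 ≈ 40480000 N (5 s.f.)

40480000 N


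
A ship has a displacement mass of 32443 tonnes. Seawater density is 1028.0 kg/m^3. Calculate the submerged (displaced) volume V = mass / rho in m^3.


Formula: V = mass / rho
Step 1 — convert tonnes to kg: 32443 t * 1000 = 32443000 kg
Step 2 — V = 32443000 / 1028.0 ≈ 31559 m^3 (5 s.f.)

31559 m^3


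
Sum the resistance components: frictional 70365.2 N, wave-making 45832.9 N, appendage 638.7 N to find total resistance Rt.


Formula: Rt = Rf + Rw + Ra
Substituting: Rt = 70365.2 + 45832.9 + 638.7
Result: Rt = 116836.8 N

116836.8 N


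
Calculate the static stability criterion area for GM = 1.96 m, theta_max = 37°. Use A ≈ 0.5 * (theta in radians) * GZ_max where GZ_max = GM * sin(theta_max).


Formula: GZ_max = GM * sin(theta); Area = 0.5 * theta_rad * GZ_max
Step 1 — GZ_max = 1.96 * sin(37°) = 1.96 * 0.601815 = 1.179557 m
Step 2 — theta_rad = 37 * pi/180 = 0.645772 rad
Step 3 — Area = 0.5 * 0.645772 * 1.179557 ≈ 0.38086 m·rad (5 s.f.)

0.38086 m·rad


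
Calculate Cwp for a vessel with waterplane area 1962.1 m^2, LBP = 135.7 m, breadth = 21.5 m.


Formula: Cwp = Aw / (L * B)
Step 1 — L * B = 135.7 * 21.5 = 2917.55 m^2
Step 2 — Cwp = 1962.1 / 2917.55 ≈ 0.67252 (5 s.f.)

0.67252


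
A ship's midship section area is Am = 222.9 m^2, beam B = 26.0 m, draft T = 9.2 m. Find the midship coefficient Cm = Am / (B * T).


Formula: Cm = Am / (B * T)
Step 1 — B * T = 26.0 * 9.2 = 239.2 m^2
Step 2 — Cm = 222.9 / 239.2 ≈ 0.93186 (5 s.f.)

0.93186


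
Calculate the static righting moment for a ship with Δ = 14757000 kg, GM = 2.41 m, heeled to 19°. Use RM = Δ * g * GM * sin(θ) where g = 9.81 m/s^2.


Formula: GZ = GM * sin(theta); RM = disp * g * GZ
Step 1 — GZ = 2.41 * sin(19°) = 2.41 * 0.325568 = 0.784619 m
Step 2 — RM = 14757000 * 9.81 * 0.784619 ≈ 113590000 N·m (5 s.f.)

113590000 N·m


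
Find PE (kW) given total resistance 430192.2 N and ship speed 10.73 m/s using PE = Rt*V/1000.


Formula: PE = Rt * V / 1000 (kW)
Step 1 — PE (W) = 430192.2 * 10.73 = 4615962.306 W
Step 2 — PE (kW) = 4615962.306 / 1000 ≈ 4616.0 kW (5 s.f.)

4616.0 kW


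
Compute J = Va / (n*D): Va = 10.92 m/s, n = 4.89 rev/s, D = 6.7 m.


Formula: J = Va / (n * D)
Step 1 — n * D = 4.89 * 6.7 = 32.763
Step 2 — J = 10.92 / 32.763 ≈ 0.33330 (5 s.f.)

0.33330


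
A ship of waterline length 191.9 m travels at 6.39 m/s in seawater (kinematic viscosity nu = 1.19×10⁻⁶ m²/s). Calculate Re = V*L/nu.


Formula: Re = V * L / nu
Step 1 — V * L = 6.39 * 191.9 = 1226.241 m^2/s
Step 2 — Re = 1226.241 / 1.19e-6 = 1.03e+09

1.03e+09


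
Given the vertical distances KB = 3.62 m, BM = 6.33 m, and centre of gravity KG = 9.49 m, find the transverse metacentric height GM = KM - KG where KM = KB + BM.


Formula: GM = KB + BM - KG
Step 1 — KM = KB + BM = 3.62 + 6.33 = 9.95 m
Step 2 — GM = KM - KG = 9.95 - 9.49 = 0.46 m

0.46 m


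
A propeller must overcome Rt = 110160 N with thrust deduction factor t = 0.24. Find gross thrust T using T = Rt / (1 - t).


Formula: T = Rt / (1 - t)
Step 1 — (1 - t) = 1 - 0.24 = 0.76
Step 2 — T = 110160 / 0.76 ≈ 144950 N (5 s.f.)

144950 N


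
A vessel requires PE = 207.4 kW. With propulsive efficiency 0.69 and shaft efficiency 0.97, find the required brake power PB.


Formula: PB = PE / (eta_D * eta_S)
Step 1 — combined efficiency = eta_D * eta_S = 0.69 * 0.97 = 0.6693
Step 2 — PB = 207.4 / 0.6693 ≈ 309.88 kW (5 s.f.)

309.88 kW


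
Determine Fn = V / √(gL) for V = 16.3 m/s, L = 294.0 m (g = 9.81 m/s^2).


Formula: Fn = V / sqrt(g * L)
Step 1 — g * L = 9.81 * 294.0 = 2884.14
Step 2 — sqrt(g * L) = sqrt(2884.14) = 53.70419
Step 3 — Fn = 16.3 / 53.70419 ≈ 0.30351 (5 s.f.)

0.30351


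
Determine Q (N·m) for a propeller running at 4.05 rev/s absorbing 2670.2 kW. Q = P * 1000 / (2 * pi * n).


Formula: Q = P_W / (2 * pi * n)
Step 1 — P_W = 2670.2 kW * 1000 = 2670200.0 W
Step 2 — 2 * pi * n = 2 * pi * 4.05 = 25.4469
Step 3 — Q = 2670200.0 / 25.4469 ≈ 104930 N·m (5 s.f.)

104930 N·m


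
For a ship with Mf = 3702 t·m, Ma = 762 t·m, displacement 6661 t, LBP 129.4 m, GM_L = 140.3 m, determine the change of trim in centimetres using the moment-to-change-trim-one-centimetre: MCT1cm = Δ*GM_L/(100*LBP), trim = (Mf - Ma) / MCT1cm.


Formula: net trimming moment = Mf - Ma; MCT1cm = Δ*GM_L/(100*LBP); trim = net moment / MCT1cm
Step 1 — net trimming moment = 3702 - 762 = 2940 t·m
Step 2 — MCT1cm = 6661 * 140.3 / (100 * 129.4) = 72.2209 t·m/cm
Step 3 — trim = 2940 / 72.2209 ≈ 40.708 cm (5 s.f.)

40.708 cm


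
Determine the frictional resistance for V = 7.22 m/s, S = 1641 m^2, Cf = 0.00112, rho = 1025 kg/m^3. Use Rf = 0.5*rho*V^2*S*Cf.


Formula: Rf = 0.5 * rho * V^2 * S * Cf
Step 1 — V^2 = 7.22^2 = 52.1284
Step 2 — 0.5 * rho * V^2 = 0.5 * 1025 * 52.1284 = 26715.805
Step 3 — Rf = 26715.805 * 1641 * 0.00112 ≈ 49102 N (5 s.f.)

49102 N


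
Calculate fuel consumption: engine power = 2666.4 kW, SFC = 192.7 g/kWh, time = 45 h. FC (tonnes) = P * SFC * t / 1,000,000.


Formula: FC (tonnes) = P * SFC * t / 1,000,000
Step 1 — P * SFC * t = 2666.4 * 192.7 * 45 = 23121687.6 g
Step 2 — FC (tonnes) = 23121687.6 / 1,000,000 ≈ 23.122 tonnes (5 s.f.)

23.122 tonnes


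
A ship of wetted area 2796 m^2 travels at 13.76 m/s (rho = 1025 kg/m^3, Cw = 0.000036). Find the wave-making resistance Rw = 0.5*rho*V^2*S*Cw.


Formula: Rw = 0.5 * rho * V^2 * S * Cw
Step 1 — V^2 = 13.76^2 = 189.3376
Step 2 — 0.5 * rho * V^2 = 0.5 * 1025 * 189.3376 = 97035.52
Step 3 — Rw = 97035.52 * 2796 * 0.000036 ≈ 9767.2 N (5 s.f.)

9767.2 N


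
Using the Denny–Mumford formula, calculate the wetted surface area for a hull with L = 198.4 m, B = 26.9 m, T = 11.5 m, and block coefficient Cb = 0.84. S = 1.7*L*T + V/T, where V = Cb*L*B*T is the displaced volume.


Formula: S = 1.7*L*T + V/T with V = Cb*L*B*T, i.e. S = L * (1.7*T + Cb*B)
Step 1 — 1.7*T = 1.7 * 11.5 = 19.55 m
Step 2 — Cb*B = 0.84 * 26.9 = 22.596 m
Step 3 — 1.7*T + Cb*B = 19.55 + 22.596 = 42.146 m
Step 4 — S = 198.4 * 42.146 ≈ 8361.8 m^2 (5 s.f.)

8361.8 m^2


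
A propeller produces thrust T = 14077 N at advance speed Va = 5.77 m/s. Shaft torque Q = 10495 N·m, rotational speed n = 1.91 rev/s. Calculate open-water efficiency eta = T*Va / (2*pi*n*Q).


Formula: eta = T * Va / (2 * pi * n * Q)
Step 1 — numerator = T * Va = 14077 * 5.77 = 81224.29
Step 2 — 2 * pi * n = 2 * pi * 1.91 = 12.000884
Step 3 — denominator = 12.000884 * 10495 = 125949.28
Step 4 — eta = 81224.29 / 125949.28 ≈ 0.64490 (5 s.f.)

0.64490


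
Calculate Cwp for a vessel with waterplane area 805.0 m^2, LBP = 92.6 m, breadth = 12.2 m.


Formula: Cwp = Aw / (L * B)
Step 1 — L * B = 92.6 * 12.2 = 1129.72 m^2
Step 2 — Cwp = 805.0 / 1129.72 ≈ 0.71257 (5 s.f.)

0.71257


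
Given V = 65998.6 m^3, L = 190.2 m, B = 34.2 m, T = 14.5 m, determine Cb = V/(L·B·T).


Formula: Cb = V / (L * B * T)
Step 1 — L * B * T = 190.2 * 34.2 * 14.5 = 94320.18 m^3
Step 2 — Cb = 65998.6 / 94320.18 ≈ 0.69973 (5 s.f.)

0.69973


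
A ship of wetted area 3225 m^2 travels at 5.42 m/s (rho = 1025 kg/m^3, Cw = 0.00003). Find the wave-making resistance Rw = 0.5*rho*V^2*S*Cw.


Formula: Rw = 0.5 * rho * V^2 * S * Cw
Step 1 — V^2 = 5.42^2 = 29.3764
Step 2 — 0.5 * rho * V^2 = 0.5 * 1025 * 29.3764 = 15055.405
Step 3 — Rw = 15055.405 * 3225 * 0.00003 ≈ 1456.6 N (5 s.f.)

1456.6 N


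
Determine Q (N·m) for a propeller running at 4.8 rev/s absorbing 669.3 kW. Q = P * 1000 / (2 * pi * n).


Formula: Q = P_W / (2 * pi * n)
Step 1 — P_W = 669.3 kW * 1000 = 669300.0 W
Step 2 — 2 * pi * n = 2 * pi * 4.8 = 30.159289
Step 3 — Q = 669300.0 / 30.159289 ≈ 22192 N·m (5 s.f.)

22192 N·m


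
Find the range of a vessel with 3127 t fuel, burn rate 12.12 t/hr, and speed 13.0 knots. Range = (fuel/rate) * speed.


Formula: endurance = fuel / rate; range = endurance * speed
Step 1 — endurance = 3127 / 12.12 = 258.0033 hours
Step 2 — range = 258.0033 * 13.0 ≈ 3354.0 nautical miles (5 s.f.)

3354.0 NM


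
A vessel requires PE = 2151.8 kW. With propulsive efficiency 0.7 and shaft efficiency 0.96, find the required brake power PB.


Formula: PB = PE / (eta_D * eta_S)
Step 1 — combined efficiency = eta_D * eta_S = 0.7 * 0.96 = 0.672
Step 2 — PB = 2151.8 / 0.672 ≈ 3202.1 kW (5 s.f.)

3202.1 kW


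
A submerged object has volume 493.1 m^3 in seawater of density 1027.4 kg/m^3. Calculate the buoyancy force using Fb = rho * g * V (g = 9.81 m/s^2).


Formula: Fb = rho * g * V
Substituting: Fb = 1027.4 * 9.81 * 493.1
Intermediate: 1027.4 * 9.81 = 10078.794
Result: Fb = 10078.794 * 493.1 ≈ 4969900 N (5 s.f.)

4969900 N


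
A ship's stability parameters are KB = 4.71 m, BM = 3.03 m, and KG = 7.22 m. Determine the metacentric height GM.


Formula: GM = KB + BM - KG
Step 1 — KM = KB + BM = 4.71 + 3.03 = 7.74 m
Step 2 — GM = KM - KG = 7.74 - 7.22 = 0.52 m

0.52 m


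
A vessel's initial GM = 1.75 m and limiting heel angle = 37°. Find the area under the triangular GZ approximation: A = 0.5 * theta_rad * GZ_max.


Formula: GZ_max = GM * sin(theta); Area = 0.5 * theta_rad * GZ_max
Step 1 — GZ_max = 1.75 * sin(37°) = 1.75 * 0.601815 = 1.053176 m
Step 2 — theta_rad = 37 * pi/180 = 0.645772 rad
Step 3 — Area = 0.5 * 0.645772 * 1.053176 ≈ 0.34006 m·rad (5 s.f.)

0.34006 m·rad


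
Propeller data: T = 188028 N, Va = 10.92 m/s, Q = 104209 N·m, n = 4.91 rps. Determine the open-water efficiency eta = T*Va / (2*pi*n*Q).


Formula: eta = T * Va / (2 * pi * n * Q)
Step 1 — numerator = T * Va = 188028 * 10.92 = 2053265.76
Step 2 — 2 * pi * n = 2 * pi * 4.91 = 30.85044
Step 3 — denominator = 30.85044 * 104209 = 3214893.5
Step 4 — eta = 2053265.76 / 3214893.5 ≈ 0.63867 (5 s.f.)

0.63867
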